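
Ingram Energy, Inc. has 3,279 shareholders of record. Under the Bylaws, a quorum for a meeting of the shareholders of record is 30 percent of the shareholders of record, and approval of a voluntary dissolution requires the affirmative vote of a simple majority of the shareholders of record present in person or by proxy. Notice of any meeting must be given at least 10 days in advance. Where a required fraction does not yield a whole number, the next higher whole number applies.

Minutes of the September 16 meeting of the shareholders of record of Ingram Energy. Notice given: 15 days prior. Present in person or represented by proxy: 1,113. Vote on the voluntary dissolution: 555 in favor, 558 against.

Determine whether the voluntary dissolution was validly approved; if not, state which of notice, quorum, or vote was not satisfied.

Invalid — vote requirement not satisfied.

Notice: 15 days given; 10 required. Satisfied.
Quorum: 30% of 3,279 = 983.70, rounded up to 984; 1,113 present. Satisfied.
Vote: requires a majority of those present (1,113); a majority of 1113 is 557, so 557 needed; 555 in favor. Not satisfied.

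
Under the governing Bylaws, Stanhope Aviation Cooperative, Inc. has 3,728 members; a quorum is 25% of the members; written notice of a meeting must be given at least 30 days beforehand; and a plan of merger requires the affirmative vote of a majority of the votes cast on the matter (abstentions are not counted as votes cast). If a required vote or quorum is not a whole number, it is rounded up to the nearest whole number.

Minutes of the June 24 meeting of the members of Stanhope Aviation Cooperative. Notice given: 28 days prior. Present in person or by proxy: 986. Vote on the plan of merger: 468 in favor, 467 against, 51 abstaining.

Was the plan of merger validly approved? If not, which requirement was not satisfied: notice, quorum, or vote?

Invalid — notice requirement not satisfied.

Notice: 28 days given; 30 required. Not satisfied.
Quorum: 25% of 3,728 = 932; 986 present. Satisfied.
Vote: requires a majority of the votes cast (986 − 51 abstaining = 935); a majority of 935 is 468, so 468 needed; 468 in favor. Satisfied.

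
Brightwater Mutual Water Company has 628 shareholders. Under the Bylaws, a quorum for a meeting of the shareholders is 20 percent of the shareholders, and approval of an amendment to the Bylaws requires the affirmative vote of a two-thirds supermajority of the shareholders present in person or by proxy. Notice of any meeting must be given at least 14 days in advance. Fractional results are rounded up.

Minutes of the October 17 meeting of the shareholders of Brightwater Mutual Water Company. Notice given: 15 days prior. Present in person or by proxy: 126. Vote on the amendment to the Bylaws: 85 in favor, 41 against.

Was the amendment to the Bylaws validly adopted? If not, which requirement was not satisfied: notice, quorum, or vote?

Notice: 15 days given; 14 required. Satisfied.
Quorum: 20% of 628 = 125.60, rounded up to 126; 126 present. Satisfied.
Vote: requires two-thirds of those present (126); 2/3 of 126 = 84, so 84 needed; 85 in favor. Satisfied.

Valid — all requirements satisfied.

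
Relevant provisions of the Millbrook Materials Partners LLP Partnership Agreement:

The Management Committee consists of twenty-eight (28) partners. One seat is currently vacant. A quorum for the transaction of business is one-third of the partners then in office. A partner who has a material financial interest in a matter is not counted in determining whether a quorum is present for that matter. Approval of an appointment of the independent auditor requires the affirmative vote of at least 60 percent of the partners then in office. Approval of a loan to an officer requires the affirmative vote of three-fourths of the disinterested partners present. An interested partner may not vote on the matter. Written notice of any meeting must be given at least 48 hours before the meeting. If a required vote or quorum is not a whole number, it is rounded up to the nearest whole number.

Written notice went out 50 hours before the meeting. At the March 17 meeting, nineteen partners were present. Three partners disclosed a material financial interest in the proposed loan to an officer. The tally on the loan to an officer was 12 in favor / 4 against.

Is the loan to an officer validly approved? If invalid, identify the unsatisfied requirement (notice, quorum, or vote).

Notice: 50 hours given; 48 required (50 ≥ 48). Satisfied.
Quorum: 19 present, but the 3 interested partners do not count, leaving 16. Quorum is 9. Satisfied.
Vote: the loan to an officer requires three-fourths of the disinterested partners present (19 − 3 = 16). 3/4 of 16 = 12, so 12 affirmative votes are needed; 12 voted in favor. Satisfied.

Valid — all requirements satisfied.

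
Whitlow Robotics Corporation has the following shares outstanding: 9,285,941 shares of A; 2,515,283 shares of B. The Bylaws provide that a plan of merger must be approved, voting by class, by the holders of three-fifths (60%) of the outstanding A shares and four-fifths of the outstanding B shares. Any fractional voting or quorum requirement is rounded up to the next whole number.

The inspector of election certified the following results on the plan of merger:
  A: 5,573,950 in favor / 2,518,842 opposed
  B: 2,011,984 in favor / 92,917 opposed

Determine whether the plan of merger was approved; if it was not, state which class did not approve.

A: 3/5 of 9285941 = 5571564.60, rounded up to 5571565; 5,571,565 required, 5,573,950 in favor — approved.
B: 4/5 of 2515283 = 2012226.40, rounded up to 2012227; 2,012,227 required, 2,011,984 in favor — not approved.

Not approved — the B shares did not give the required vote.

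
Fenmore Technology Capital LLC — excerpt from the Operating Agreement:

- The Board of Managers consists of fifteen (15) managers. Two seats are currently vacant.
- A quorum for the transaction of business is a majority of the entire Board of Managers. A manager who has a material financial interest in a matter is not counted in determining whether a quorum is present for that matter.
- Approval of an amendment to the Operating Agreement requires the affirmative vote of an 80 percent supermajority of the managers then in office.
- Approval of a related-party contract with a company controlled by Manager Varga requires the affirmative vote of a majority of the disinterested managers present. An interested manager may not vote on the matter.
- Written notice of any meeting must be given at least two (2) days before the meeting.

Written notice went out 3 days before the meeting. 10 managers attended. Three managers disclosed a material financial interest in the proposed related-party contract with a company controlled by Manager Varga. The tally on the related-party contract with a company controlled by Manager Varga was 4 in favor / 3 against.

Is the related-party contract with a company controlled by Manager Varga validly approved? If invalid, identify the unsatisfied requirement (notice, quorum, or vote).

Notice: 3 days given; 2 required (3 ≥ 2). Satisfied.
Quorum: 10 present, but the 3 interested managers do not count, leaving 7. Quorum is 8. Not satisfied.
Vote: the related-party contract with a company controlled by Manager Varga requires a majority of the disinterested managers present (10 − 3 = 7). A majority of 7 is 4, so 4 affirmative votes are needed; 4 voted in favor. Satisfied. (Moot — without a quorum no business can be validly transacted.)

Invalid — quorum requirement not satisfied.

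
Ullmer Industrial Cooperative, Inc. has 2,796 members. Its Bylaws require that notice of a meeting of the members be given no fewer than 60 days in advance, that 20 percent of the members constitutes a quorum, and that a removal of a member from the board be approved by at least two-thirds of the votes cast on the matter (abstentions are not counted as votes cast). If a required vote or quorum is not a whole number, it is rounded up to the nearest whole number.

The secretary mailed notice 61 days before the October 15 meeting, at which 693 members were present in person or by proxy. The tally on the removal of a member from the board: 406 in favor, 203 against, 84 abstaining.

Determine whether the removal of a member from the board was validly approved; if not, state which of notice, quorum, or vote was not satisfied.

Notice: 61 days given; 60 required. Satisfied.
Quorum: 20% of 2,796 = 559.20, rounded up to 560; 693 present. Satisfied.
Vote: requires two-thirds of the votes cast (693 − 84 abstaining = 609); 2/3 of 609 = 406, so 406 needed; 406 in favor. Satisfied.

Valid — all requirements satisfied.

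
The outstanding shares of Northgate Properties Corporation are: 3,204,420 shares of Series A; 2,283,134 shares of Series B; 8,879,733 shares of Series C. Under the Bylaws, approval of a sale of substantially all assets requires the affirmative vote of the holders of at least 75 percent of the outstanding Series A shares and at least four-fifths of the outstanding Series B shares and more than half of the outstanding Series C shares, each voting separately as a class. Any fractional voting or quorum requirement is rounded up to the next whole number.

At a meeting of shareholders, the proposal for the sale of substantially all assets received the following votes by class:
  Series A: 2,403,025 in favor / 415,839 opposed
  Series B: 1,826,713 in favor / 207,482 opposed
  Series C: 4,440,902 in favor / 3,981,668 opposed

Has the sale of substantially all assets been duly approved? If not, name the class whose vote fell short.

Series A: 3/4 of 3204420 = 2403315; 2,403,315 required, 2,403,025 in favor — not approved.
Series B: 4/5 of 2283134 = 1826507.20, rounded up to 1826508; 1,826,508 required, 1,826,713 in favor — approved.
Series C: a majority of 8879733 is 4439867; 4,439,867 required, 4,440,902 in favor — approved.

Not approved — the Series A shares did not give the required vote.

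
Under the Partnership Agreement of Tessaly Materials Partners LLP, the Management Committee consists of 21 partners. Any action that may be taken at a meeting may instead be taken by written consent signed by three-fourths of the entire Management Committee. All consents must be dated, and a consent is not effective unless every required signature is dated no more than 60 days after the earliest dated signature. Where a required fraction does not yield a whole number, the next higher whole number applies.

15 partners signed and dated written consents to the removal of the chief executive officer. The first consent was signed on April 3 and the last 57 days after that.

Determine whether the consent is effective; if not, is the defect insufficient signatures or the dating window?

Signatures required: three-fourths of 21 — 3/4 of 21 = 15.75, rounded up to 16, so 16 needed; 15 signed. Insufficient.
Dating window: the latest signature is 57 days after the earliest; the limit is 60 days. Within the window.

Not effective — insufficient signatures.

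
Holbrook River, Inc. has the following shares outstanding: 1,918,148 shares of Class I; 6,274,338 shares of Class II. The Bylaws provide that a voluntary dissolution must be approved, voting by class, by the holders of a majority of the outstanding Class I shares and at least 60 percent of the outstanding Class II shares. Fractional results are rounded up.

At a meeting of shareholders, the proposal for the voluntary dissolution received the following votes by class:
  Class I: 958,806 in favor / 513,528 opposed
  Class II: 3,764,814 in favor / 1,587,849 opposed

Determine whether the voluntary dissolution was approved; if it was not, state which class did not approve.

Not approved — the Class I shares did not give the required vote.

Class I: a majority of 1918148 is 959075; 959,075 required, 958,806 in favor — not approved.
Class II: 3/5 of 6274338 = 3764602.80, rounded up to 3764603; 3,764,603 required, 3,764,814 in favor — approved.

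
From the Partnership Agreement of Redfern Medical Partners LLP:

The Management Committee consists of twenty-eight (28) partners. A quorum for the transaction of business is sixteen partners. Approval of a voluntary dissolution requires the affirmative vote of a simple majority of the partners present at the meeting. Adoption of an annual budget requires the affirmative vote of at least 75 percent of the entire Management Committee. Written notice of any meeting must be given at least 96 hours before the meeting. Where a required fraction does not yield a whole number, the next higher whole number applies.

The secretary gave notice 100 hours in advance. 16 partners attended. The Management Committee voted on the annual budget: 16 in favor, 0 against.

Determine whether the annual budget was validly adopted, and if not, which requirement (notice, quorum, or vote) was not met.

Invalid — vote requirement not satisfied.

Notice: 100 hours given; 96 required (100 ≥ 96). Satisfied.
Quorum: 16 present; quorum is 16. Satisfied.
Vote: the annual budget requires three-fourths of the entire Management Committee (28). 3/4 of 28 = 21, so 21 affirmative votes are needed; 16 voted in favor. Not satisfied.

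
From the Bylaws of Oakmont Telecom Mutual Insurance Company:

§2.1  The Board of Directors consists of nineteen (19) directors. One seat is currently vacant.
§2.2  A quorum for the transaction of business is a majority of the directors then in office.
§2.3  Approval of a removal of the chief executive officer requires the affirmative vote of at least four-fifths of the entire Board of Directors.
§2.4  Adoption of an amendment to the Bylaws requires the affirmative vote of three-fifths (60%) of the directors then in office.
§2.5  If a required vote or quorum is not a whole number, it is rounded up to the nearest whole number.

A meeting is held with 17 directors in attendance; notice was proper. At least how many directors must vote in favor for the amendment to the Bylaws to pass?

The amendment to the Bylaws requires three-fifths of the directors then in office (18).
3/5 of 18 = 10.80, rounded up to 11.

11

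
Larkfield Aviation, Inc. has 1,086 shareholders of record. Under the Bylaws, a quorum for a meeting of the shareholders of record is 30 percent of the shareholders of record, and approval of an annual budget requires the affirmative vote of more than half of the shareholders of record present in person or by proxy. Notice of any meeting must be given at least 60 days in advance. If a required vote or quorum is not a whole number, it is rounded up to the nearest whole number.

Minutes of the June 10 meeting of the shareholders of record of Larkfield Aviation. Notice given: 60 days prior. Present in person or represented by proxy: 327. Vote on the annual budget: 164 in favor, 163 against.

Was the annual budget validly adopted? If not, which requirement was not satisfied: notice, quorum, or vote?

Valid — all requirements satisfied.

Notice: 60 days given; 60 required. Satisfied.
Quorum: 30% of 1,086 = 325.80, rounded up to 326; 327 present. Satisfied.
Vote: requires a majority of those present (327); a majority of 327 is 164, so 164 needed; 164 in favor. Satisfied.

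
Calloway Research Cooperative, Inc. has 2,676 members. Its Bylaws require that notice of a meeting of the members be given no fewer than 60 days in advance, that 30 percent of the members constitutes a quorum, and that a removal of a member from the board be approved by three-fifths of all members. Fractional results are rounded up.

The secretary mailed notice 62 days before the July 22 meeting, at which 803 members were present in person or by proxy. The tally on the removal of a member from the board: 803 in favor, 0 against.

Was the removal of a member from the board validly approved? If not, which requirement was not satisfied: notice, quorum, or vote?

Invalid — vote requirement not satisfied.

Notice: 62 days given; 60 required. Satisfied.
Quorum: 30% of 2,676 = 802.80, rounded up to 803; 803 present. Satisfied.
Vote: requires three-fifths of all members (2,676); 3/5 of 2676 = 1605.60, rounded up to 1606, so 1,606 needed; 803 in favor. Not satisfied.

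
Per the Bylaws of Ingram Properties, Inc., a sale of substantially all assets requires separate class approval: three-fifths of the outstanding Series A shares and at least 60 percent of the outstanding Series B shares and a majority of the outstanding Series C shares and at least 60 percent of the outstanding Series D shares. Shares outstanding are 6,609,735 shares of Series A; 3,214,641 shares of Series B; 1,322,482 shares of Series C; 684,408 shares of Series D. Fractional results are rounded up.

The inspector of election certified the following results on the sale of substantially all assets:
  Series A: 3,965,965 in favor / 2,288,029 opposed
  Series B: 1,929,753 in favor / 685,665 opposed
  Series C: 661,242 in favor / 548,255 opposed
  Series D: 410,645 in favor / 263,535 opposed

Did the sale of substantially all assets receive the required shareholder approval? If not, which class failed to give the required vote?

Approved — every class gave the required vote.

Series A: 3/5 of 6609735 = 3965841; 3,965,841 required, 3,965,965 in favor — approved.
Series B: 3/5 of 3214641 = 1928784.60, rounded up to 1928785; 1,928,785 required, 1,929,753 in favor — approved.
Series C: a majority of 1322482 is 661242; 661,242 required, 661,242 in favor — approved.
Series D: 3/5 of 684408 = 410644.80, rounded up to 410645; 410,645 required, 410,645 in favor — approved.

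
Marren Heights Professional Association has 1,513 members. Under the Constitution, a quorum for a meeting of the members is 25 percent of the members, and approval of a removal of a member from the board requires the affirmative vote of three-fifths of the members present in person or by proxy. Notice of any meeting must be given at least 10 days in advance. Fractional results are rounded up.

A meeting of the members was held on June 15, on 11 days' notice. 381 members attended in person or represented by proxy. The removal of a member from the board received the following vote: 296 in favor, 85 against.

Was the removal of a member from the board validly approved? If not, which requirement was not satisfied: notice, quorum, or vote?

Valid — all requirements satisfied.

Notice: 11 days given; 10 required. Satisfied.
Quorum: 25% of 1,513 = 378.25, rounded up to 379; 381 present. Satisfied.
Vote: requires three-fifths of those present (381); 3/5 of 381 = 228.60, rounded up to 229, so 229 needed; 296 in favor. Satisfied.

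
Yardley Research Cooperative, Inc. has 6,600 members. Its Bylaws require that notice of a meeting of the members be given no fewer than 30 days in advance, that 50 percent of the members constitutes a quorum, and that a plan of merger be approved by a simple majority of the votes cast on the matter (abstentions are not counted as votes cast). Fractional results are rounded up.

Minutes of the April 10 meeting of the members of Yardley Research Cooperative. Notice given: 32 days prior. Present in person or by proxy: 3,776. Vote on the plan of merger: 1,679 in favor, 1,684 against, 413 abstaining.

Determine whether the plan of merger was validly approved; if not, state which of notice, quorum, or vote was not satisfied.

Notice: 32 days given; 30 required. Satisfied.
Quorum: 50% of 6,600 = 3,300; 3,776 present. Satisfied.
Vote: requires a majority of the votes cast (3,776 − 413 abstaining = 3,363); a majority of 3363 is 1682, so 1,682 needed; 1,679 in favor. Not satisfied.

Invalid — vote requirement not satisfied.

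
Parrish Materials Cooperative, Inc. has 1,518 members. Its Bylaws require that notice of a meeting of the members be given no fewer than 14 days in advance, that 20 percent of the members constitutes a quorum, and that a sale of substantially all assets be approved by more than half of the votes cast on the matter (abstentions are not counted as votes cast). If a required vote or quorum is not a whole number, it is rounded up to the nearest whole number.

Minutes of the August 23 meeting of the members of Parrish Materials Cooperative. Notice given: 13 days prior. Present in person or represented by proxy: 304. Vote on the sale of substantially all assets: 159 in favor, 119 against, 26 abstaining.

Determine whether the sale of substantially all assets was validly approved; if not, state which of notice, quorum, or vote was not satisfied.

Notice: 13 days given; 14 required. Not satisfied.
Quorum: 20% of 1,518 = 303.60, rounded up to 304; 304 present. Satisfied.
Vote: requires a majority of the votes cast (304 − 26 abstaining = 278); a majority of 278 is 140, so 140 needed; 159 in favor. Satisfied.

Invalid — notice requirement not satisfied.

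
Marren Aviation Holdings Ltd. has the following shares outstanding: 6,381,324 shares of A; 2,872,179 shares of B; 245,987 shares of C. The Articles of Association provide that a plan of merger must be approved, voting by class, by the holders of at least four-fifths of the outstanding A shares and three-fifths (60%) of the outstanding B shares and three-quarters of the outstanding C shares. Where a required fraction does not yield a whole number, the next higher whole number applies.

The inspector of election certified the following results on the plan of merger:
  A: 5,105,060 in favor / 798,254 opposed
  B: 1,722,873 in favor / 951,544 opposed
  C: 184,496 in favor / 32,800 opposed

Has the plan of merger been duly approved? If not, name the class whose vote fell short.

A: 4/5 of 6381324 = 5105059.20, rounded up to 5105060; 5,105,060 required, 5,105,060 in favor — approved.
B: 3/5 of 2872179 = 1723307.40, rounded up to 1723308; 1,723,308 required, 1,722,873 in favor — not approved.
C: 3/4 of 245987 = 184490.25, rounded up to 184491; 184,491 required, 184,496 in favor — approved.

Not approved — the B shares did not give the required vote.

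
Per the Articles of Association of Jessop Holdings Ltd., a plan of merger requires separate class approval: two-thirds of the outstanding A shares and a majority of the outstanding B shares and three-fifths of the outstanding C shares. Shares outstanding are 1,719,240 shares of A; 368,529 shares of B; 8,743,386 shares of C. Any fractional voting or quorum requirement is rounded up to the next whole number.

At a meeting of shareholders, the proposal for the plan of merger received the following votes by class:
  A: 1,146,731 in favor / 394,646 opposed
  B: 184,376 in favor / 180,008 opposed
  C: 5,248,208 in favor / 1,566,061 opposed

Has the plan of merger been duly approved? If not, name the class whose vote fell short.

Approved — every class gave the required vote.

A: 2/3 of 1719240 = 1146160; 1,146,160 required, 1,146,731 in favor — approved.
B: a majority of 368529 is 184265; 184,265 required, 184,376 in favor — approved.
C: 3/5 of 8743386 = 5246031.60, rounded up to 5246032; 5,246,032 required, 5,248,208 in favor — approved.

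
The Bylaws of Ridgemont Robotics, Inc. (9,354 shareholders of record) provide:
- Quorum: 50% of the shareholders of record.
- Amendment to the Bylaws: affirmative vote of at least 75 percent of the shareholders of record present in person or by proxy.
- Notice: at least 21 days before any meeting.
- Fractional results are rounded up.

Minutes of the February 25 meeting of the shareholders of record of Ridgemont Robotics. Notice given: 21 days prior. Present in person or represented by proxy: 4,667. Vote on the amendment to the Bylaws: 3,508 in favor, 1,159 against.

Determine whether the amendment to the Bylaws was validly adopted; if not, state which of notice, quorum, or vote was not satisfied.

Invalid — quorum requirement not satisfied.

Notice: 21 days given; 21 required. Satisfied.
Quorum: 50% of 9,354 = 4,677; 4,667 present. Not satisfied.
Vote: requires three-fourths of those present (4,667); 3/4 of 4667 = 3500.25, rounded up to 3501, so 3,501 needed; 3,508 in favor. Satisfied.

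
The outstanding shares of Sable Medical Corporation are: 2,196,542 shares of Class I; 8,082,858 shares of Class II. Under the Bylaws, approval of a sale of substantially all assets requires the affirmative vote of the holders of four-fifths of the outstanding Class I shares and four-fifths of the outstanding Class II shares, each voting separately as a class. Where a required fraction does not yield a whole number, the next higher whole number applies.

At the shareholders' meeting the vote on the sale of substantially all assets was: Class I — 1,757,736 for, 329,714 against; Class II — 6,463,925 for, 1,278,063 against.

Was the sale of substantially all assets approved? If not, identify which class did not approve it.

Class I: 4/5 of 2196542 = 1757233.60, rounded up to 1757234; 1,757,234 required, 1,757,736 in favor — approved.
Class II: 4/5 of 8082858 = 6466286.40, rounded up to 6466287; 6,466,287 required, 6,463,925 in favor — not approved.

Not approved — the Class II shares did not give the required vote.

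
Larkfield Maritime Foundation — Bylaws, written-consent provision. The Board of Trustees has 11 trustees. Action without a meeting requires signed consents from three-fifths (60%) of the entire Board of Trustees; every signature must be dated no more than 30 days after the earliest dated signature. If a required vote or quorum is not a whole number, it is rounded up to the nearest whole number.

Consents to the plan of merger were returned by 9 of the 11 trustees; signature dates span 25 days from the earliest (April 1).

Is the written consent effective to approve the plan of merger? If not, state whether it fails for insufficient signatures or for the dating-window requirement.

Effective — both the signature and dating-window requirements are satisfied.

Signatures required: three-fifths (60%) of 11 — 3/5 of 11 = 6.60, rounded up to 7, so 7 needed; 9 signed. Sufficient.
Dating window: the latest signature is 25 days after the earliest; the limit is 30 days. Within the window.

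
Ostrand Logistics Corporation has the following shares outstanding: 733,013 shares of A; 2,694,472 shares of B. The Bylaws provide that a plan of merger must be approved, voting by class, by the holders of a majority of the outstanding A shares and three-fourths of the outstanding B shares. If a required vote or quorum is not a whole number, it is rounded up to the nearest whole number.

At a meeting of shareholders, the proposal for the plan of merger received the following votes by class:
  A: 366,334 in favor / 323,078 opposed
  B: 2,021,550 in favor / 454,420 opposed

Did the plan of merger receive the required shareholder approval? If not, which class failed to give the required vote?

A: a majority of 733013 is 366507; 366,507 required, 366,334 in favor — not approved.
B: 3/4 of 2694472 = 2020854; 2,020,854 required, 2,021,550 in favor — approved.

Not approved — the A shares did not give the required vote.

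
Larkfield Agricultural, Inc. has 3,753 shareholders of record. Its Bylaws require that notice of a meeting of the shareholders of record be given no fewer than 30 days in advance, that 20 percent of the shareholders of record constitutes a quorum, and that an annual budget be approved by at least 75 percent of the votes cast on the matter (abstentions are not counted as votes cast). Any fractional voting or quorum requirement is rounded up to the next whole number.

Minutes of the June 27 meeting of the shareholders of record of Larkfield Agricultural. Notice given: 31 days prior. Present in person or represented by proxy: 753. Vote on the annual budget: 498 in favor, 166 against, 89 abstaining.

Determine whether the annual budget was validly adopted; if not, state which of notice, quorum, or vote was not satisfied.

Valid — all requirements satisfied.

Notice: 31 days given; 30 required. Satisfied.
Quorum: 20% of 3,753 = 750.60, rounded up to 751; 753 present. Satisfied.
Vote: requires three-fourths of the votes cast (753 − 89 abstaining = 664); 3/4 of 664 = 498, so 498 needed; 498 in favor. Satisfied.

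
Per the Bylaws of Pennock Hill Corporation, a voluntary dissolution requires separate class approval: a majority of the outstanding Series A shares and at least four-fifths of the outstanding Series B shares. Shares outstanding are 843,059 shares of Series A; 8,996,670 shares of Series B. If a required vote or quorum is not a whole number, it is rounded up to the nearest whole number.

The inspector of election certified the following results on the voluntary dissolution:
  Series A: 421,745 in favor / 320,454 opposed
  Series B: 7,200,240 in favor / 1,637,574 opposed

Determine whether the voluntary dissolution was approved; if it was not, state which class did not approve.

Approved — every class gave the required vote.

Series A: a majority of 843059 is 421530; 421,530 required, 421,745 in favor — approved.
Series B: 4/5 of 8996670 = 7197336; 7,197,336 required, 7,200,240 in favor — approved.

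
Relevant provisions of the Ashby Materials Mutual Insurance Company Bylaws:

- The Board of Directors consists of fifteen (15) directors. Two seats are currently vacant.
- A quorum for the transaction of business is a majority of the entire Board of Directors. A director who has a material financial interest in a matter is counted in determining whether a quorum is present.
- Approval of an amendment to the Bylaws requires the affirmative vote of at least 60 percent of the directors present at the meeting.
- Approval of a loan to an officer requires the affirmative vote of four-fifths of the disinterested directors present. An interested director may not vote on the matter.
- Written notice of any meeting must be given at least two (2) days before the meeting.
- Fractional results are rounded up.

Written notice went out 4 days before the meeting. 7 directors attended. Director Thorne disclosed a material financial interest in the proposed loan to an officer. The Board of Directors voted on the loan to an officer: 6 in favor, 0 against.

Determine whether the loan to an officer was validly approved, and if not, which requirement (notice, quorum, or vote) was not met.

Invalid — quorum requirement not satisfied.

Notice: 4 days given; 2 required (4 ≥ 2). Satisfied.
Quorum: 7 present (interested directors count toward quorum); quorum is 8. Not satisfied.
Vote: the loan to an officer requires four-fifths of the disinterested directors present (7 − 1 = 6). 4/5 of 6 = 4.80, rounded up to 5, so 5 affirmative votes are needed; 6 voted in favor. Satisfied. (Moot — without a quorum no business can be validly transacted.)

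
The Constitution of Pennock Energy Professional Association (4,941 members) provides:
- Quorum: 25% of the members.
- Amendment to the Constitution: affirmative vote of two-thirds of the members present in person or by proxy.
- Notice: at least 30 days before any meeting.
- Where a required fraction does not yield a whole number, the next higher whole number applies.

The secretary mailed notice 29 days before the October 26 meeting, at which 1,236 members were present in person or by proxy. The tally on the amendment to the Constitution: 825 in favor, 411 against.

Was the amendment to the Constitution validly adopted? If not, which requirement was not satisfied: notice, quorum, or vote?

Notice: 29 days given; 30 required. Not satisfied.
Quorum: 25% of 4,941 = 1,235.25, rounded up to 1,236; 1,236 present. Satisfied.
Vote: requires two-thirds of those present (1,236); 2/3 of 1236 = 824, so 824 needed; 825 in favor. Satisfied.

Invalid — notice requirement not satisfied.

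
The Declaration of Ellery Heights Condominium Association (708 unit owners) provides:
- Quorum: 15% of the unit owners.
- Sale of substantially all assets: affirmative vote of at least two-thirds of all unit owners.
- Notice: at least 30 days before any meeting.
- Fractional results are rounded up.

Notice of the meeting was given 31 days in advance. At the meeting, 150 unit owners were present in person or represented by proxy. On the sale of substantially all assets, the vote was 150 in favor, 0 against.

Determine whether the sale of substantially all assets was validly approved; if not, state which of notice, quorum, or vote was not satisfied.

Invalid — vote requirement not satisfied.

Notice: 31 days given; 30 required. Satisfied.
Quorum: 15% of 708 = 106.20, rounded up to 107; 150 present. Satisfied.
Vote: requires two-thirds of all unit owners (708); 2/3 of 708 = 472, so 472 needed; 150 in favor. Not satisfied.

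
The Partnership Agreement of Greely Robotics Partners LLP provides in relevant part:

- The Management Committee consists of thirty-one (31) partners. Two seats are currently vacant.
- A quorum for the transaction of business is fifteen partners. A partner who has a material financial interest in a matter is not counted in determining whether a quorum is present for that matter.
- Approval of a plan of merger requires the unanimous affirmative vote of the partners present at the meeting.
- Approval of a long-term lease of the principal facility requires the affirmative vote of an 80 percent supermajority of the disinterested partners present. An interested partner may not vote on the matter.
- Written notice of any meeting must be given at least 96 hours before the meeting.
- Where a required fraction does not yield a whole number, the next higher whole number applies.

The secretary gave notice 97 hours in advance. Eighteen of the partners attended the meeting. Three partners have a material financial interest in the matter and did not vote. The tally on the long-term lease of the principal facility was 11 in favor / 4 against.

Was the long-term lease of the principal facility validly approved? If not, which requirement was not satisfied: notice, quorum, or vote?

Notice: 97 hours given; 96 required (97 ≥ 96). Satisfied.
Quorum: 18 present, but the 3 interested partners do not count, leaving 15. Quorum is 15. Satisfied.
Vote: the long-term lease of the principal facility requires four-fifths of the disinterested partners present (18 − 3 = 15). 4/5 of 15 = 12, so 12 affirmative votes are needed; 11 voted in favor. Not satisfied.

Invalid — vote requirement not satisfied.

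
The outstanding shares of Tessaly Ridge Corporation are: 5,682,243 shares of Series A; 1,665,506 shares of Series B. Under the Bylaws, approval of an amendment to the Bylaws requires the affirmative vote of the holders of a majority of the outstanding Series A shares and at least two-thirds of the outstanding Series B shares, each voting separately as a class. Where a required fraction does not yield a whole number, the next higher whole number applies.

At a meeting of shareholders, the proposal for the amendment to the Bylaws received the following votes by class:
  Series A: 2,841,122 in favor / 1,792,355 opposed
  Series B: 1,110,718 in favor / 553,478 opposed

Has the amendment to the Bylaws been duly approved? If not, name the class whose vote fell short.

Series A: a majority of 5682243 is 2841122; 2,841,122 required, 2,841,122 in favor — approved.
Series B: 2/3 of 1665506 = 1110337.33, rounded up to 1110338; 1,110,338 required, 1,110,718 in favor — approved.

Approved — every class gave the required vote.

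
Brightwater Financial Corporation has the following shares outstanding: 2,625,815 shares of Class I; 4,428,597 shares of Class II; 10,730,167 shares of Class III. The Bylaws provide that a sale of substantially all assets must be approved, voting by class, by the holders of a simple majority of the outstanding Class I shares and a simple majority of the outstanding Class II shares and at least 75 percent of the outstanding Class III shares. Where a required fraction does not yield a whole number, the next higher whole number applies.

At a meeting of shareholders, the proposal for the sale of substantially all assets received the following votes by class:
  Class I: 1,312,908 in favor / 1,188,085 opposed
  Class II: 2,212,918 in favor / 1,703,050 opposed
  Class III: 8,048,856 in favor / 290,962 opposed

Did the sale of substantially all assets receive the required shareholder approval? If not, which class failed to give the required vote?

Not approved — the Class II shares did not give the required vote.

Class I: a majority of 2625815 is 1312908; 1,312,908 required, 1,312,908 in favor — approved.
Class II: a majority of 4428597 is 2214299; 2,214,299 required, 2,212,918 in favor — not approved.
Class III: 3/4 of 10730167 = 8047625.25, rounded up to 8047626; 8,047,626 required, 8,048,856 in favor — approved.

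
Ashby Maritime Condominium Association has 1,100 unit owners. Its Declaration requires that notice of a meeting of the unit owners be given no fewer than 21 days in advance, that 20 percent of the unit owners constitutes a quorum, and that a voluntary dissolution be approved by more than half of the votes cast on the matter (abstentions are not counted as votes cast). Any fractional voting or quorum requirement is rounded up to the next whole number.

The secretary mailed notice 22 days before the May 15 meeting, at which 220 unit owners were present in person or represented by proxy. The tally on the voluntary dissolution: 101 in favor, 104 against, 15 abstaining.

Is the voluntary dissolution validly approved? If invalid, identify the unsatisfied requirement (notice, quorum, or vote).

Notice: 22 days given; 21 required. Satisfied.
Quorum: 20% of 1,100 = 220; 220 present. Satisfied.
Vote: requires a majority of the votes cast (220 − 15 abstaining = 205); a majority of 205 is 103, so 103 needed; 101 in favor. Not satisfied.

Invalid — vote requirement not satisfied.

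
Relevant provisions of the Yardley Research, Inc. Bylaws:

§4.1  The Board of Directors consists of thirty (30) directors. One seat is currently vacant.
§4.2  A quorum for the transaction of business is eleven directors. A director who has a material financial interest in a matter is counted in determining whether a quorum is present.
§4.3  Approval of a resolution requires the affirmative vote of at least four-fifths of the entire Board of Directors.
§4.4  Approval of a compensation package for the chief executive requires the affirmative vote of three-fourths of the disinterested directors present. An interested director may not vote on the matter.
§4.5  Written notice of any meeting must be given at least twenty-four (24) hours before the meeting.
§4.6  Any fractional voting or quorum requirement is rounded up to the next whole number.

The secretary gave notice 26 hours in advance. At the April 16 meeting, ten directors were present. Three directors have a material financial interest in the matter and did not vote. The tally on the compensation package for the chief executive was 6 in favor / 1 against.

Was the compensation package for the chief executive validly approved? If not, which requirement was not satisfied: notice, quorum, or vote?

Invalid — quorum requirement not satisfied.

Notice: 26 hours given; 24 required (26 ≥ 24). Satisfied.
Quorum: 10 present (interested directors count toward quorum); quorum is 11. Not satisfied.
Vote: the compensation package for the chief executive requires three-fourths of the disinterested directors present (10 − 3 = 7). 3/4 of 7 = 5.25, rounded up to 6, so 6 affirmative votes are needed; 6 voted in favor. Satisfied. (Moot — without a quorum no business can be validly transacted.)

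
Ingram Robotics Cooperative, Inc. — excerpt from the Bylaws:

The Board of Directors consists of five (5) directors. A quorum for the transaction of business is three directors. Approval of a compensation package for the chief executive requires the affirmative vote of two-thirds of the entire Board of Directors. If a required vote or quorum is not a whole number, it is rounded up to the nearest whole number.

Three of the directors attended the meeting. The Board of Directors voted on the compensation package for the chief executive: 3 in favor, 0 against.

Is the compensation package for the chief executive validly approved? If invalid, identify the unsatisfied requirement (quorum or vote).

Quorum: 3 present; quorum is 3. Satisfied.
Vote: the compensation package for the chief executive requires two-thirds of the entire Board of Directors (5). 2/3 of 5 = 3.33, rounded up to 4, so 4 affirmative votes are needed; 3 voted in favor. Not satisfied.

Invalid — vote requirement not satisfied.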